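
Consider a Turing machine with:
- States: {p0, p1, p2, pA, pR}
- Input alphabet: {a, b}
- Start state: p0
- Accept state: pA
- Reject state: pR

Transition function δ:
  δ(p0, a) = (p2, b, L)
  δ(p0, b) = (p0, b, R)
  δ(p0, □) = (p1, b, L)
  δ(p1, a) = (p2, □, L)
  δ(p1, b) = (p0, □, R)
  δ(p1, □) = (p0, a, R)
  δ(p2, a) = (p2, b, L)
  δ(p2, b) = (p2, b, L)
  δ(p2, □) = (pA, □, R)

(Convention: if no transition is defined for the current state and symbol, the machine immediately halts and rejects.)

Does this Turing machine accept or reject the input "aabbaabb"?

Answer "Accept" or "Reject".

Execution trace:
Initial: [p0]aabbaabb
Step 1: δ(p0, a) = (p2, b, L) → [p2]□babbaabb
Step 2: δ(p2, □) = (pA, □, R) → □[pA]babbaabb

The machine reaches the accept state pA and halts.

Answer: Accept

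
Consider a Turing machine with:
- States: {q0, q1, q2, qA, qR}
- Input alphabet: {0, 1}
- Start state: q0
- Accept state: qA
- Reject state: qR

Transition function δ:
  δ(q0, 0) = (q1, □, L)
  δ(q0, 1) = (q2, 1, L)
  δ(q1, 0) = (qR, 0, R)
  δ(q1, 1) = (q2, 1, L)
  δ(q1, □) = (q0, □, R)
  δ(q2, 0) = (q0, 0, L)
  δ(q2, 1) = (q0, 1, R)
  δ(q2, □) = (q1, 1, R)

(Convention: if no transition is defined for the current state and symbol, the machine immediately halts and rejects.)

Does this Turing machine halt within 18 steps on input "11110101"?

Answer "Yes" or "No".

Execution trace:
Initial: [q0]11110101
Step 1: δ(q0, 1) = (q2, 1, L) → [q2]□11110101
Step 2: δ(q2, □) = (q1, 1, R) → 1[q1]11110101
Step 3: δ(q1, 1) = (q2, 1, L) → [q2]111110101
Step 4: δ(q2, 1) = (q0, 1, R) → 1[q0]11110101
Step 5: δ(q0, 1) = (q2, 1, L) → [q2]111110101
Step 6: δ(q2, 1) = (q0, 1, R) → 1[q0]11110101
Step 7: δ(q0, 1) = (q2, 1, L) → [q2]111110101
Step 8: δ(q2, 1) = (q0, 1, R) → 1[q0]11110101
Step 9: δ(q0, 1) = (q2, 1, L) → [q2]111110101
Step 10: δ(q2, 1) = (q0, 1, R) → 1[q0]11110101
Step 11: δ(q0, 1) = (q2, 1, L) → [q2]111110101
Step 12: δ(q2, 1) = (q0, 1, R) → 1[q0]11110101
Step 13: δ(q0, 1) = (q2, 1, L) → [q2]111110101
Step 14: δ(q2, 1) = (q0, 1, R) → 1[q0]11110101
Step 15: δ(q0, 1) = (q2, 1, L) → [q2]111110101
Step 16: δ(q2, 1) = (q0, 1, R) → 1[q0]11110101
Step 17: δ(q0, 1) = (q2, 1, L) → [q2]111110101
Step 18: δ(q2, 1) = (q0, 1, R) → 1[q0]11110101

The machine has not reached a halting state after 18 steps.
The machine did not halt within the 18-step bound.

Answer: No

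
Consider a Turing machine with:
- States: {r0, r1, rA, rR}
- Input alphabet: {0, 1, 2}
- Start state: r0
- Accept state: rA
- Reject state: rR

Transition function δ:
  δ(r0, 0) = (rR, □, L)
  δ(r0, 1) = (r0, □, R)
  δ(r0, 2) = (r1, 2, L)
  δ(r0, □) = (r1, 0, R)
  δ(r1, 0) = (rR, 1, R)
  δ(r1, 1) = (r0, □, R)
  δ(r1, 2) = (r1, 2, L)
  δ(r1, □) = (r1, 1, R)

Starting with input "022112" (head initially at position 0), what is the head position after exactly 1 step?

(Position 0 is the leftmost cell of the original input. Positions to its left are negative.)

Execution trace (head position shown):
Step 0: [r0]022112  (head at position 0)
Step 1: move left → [rR]□□22112  (head at position -1)

After 1 step, the head is at position -1.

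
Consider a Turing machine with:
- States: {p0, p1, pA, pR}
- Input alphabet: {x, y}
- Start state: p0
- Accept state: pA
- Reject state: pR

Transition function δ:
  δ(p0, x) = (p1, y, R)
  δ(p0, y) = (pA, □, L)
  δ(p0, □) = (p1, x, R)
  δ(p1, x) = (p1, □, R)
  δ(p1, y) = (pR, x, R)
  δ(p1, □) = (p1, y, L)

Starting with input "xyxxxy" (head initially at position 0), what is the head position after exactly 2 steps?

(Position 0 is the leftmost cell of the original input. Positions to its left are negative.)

Execution trace (head position shown):
Step 0: [p0]xyxxxy  (head at position 0)
Step 1: move right → y[p1]yxxxy  (head at position 1)
Step 2: move right → yx[pR]xxxy  (head at position 2)

After 2 steps, the head is at position 2.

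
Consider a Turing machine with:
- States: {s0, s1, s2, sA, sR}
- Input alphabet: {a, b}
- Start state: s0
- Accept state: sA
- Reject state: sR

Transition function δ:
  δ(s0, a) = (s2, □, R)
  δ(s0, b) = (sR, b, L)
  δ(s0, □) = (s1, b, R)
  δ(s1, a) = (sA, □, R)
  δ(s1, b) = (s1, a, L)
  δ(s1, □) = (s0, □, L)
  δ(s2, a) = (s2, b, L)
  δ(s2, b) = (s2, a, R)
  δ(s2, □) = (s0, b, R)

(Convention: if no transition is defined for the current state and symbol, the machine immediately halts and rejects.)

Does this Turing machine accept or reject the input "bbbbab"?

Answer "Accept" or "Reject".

Execution trace:
Initial: [s0]bbbbab
Step 1: δ(s0, b) = (sR, b, L) → [sR]□bbbbab

The machine reaches the reject state sR and halts.

Answer: Reject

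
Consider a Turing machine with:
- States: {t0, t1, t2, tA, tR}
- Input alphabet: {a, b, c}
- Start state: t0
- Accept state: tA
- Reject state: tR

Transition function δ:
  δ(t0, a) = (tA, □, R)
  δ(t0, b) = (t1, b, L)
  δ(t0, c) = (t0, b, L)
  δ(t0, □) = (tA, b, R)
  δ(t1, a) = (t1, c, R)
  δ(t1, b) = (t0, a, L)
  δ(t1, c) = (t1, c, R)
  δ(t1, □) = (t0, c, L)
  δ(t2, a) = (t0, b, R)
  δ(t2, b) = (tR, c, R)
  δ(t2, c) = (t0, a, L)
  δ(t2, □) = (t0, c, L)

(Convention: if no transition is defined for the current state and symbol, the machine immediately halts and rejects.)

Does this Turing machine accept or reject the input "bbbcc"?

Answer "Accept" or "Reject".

Execution trace:
Initial: [t0]bbbcc
Step 1: δ(t0, b) = (t1, b, L) → [t1]□bbbcc
Step 2: δ(t1, □) = (t0, c, L) → [t0]□cbbbcc
Step 3: δ(t0, □) = (tA, b, R) → b[tA]cbbbcc

The machine reaches the accept state tA and halts.

Answer: Accept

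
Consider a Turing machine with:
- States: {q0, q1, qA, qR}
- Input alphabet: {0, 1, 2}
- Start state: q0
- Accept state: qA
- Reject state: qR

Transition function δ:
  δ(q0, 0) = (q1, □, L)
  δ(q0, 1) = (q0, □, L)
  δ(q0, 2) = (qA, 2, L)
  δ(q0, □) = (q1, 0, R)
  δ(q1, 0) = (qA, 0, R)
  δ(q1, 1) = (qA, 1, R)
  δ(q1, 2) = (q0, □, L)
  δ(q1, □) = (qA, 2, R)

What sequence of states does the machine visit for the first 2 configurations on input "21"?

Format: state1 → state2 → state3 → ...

Execution trace:
Initial: [q0]21
Step 1: δ(q0, 2) = (qA, 2, L) → [qA]□21

The machine reaches the accept state qA and halts.

State sequence: q0 → qA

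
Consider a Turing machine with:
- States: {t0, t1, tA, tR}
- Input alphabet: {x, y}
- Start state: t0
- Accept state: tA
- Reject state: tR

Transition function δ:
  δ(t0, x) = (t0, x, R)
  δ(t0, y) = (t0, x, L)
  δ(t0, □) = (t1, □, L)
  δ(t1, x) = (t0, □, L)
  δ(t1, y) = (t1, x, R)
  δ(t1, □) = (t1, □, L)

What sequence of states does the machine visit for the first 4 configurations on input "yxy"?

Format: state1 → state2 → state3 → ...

Execution trace:
Initial: [t0]yxy
Step 1: δ(t0, y) = (t0, x, L) → [t0]□xxy
Step 2: δ(t0, □) = (t1, □, L) → [t1]□□xxy
Step 3: δ(t1, □) = (t1, □, L) → [t1]□□□xxy

State sequence: t0 → t0 → t1 → t1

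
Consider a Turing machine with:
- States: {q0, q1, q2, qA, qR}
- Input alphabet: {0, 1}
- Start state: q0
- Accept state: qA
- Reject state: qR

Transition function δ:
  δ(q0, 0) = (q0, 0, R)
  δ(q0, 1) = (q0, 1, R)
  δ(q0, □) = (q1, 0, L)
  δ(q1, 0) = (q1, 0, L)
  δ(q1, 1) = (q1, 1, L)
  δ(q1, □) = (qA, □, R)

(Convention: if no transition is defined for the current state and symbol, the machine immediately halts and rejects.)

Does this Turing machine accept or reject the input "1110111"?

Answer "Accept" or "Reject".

Execution trace:
Initial: [q0]1110111
Step 1: δ(q0, 1) = (q0, 1, R) → 1[q0]110111
Step 2: δ(q0, 1) = (q0, 1, R) → 11[q0]10111
Step 3: δ(q0, 1) = (q0, 1, R) → 111[q0]0111
Step 4: δ(q0, 0) = (q0, 0, R) → 1110[q0]111
Step 5: δ(q0, 1) = (q0, 1, R) → 11101[q0]11
Step 6: δ(q0, 1) = (q0, 1, R) → 111011[q0]1
Step 7: δ(q0, 1) = (q0, 1, R) → 1110111[q0]□
Step 8: δ(q0, □) = (q1, 0, L) → 111011[q1]10
Step 9: δ(q1, 1) = (q1, 1, L) → 11101[q1]110
Step 10: δ(q1, 1) = (q1, 1, L) → 1110[q1]1110
Step 11: δ(q1, 1) = (q1, 1, L) → 111[q1]01110
Step 12: δ(q1, 0) = (q1, 0, L) → 11[q1]101110
Step 13: δ(q1, 1) = (q1, 1, L) → 1[q1]1101110
Step 14: δ(q1, 1) = (q1, 1, L) → [q1]11101110
Step 15: δ(q1, 1) = (q1, 1, L) → [q1]□11101110
Step 16: δ(q1, □) = (qA, □, R) → □[qA]11101110

The machine reaches the accept state qA and halts.

Answer: Accept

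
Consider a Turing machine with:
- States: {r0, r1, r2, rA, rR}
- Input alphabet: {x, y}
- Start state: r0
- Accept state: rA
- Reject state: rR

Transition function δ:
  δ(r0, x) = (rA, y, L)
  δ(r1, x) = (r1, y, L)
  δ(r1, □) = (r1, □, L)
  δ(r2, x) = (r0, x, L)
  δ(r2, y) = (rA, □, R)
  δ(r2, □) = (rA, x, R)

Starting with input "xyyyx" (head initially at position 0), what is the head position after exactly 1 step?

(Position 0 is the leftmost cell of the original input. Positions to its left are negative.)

Execution trace (head position shown):
Step 0: [r0]xyyyx  (head at position 0)
Step 1: move left → [rA]□yyyyx  (head at position -1)

After 1 step, the head is at position -1.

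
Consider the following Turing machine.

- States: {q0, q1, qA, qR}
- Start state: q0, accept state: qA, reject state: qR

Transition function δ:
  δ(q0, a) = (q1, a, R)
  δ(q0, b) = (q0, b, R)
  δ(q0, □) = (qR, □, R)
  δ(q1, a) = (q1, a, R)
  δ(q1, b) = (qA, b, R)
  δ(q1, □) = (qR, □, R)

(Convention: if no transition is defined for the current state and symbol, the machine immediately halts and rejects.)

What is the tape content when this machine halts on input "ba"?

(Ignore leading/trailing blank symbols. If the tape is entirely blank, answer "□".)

Execution trace:
Initial: [q0]ba
Step 1: δ(q0, b) = (q0, b, R) → b[q0]a
Step 2: δ(q0, a) = (q1, a, R) → ba[q1]□
Step 3: δ(q1, □) = (qR, □, R) → ba□[qR]□

The machine reaches the reject state qR and halts.

Final tape (ignoring leading/trailing blanks): ba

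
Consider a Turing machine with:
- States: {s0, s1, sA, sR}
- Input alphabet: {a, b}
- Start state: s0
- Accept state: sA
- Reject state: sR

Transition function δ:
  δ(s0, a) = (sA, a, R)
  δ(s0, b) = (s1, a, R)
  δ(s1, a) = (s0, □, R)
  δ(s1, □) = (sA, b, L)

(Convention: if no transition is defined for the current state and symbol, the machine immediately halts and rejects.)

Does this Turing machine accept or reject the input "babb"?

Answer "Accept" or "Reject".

Execution trace:
Initial: [s0]babb
Step 1: δ(s0, b) = (s1, a, R) → a[s1]abb
Step 2: δ(s1, a) = (s0, □, R) → a□[s0]bb
Step 3: δ(s0, b) = (s1, a, R) → a□a[s1]b

No transition is defined for δ(s1, b). By convention the machine halts and rejects.

Answer: Reject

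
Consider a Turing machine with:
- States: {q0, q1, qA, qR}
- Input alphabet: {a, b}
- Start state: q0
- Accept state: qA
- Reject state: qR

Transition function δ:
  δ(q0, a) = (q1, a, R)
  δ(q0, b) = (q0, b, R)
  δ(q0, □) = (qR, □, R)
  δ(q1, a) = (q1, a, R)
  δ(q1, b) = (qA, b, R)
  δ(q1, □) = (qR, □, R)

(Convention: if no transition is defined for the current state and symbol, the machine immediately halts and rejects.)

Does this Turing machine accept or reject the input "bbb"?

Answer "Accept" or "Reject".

Execution trace:
Initial: [q0]bbb
Step 1: δ(q0, b) = (q0, b, R) → b[q0]bb
Step 2: δ(q0, b) = (q0, b, R) → bb[q0]b
Step 3: δ(q0, b) = (q0, b, R) → bbb[q0]□
Step 4: δ(q0, □) = (qR, □, R) → bbb□[qR]□

The machine reaches the reject state qR and halts.

Answer: Reject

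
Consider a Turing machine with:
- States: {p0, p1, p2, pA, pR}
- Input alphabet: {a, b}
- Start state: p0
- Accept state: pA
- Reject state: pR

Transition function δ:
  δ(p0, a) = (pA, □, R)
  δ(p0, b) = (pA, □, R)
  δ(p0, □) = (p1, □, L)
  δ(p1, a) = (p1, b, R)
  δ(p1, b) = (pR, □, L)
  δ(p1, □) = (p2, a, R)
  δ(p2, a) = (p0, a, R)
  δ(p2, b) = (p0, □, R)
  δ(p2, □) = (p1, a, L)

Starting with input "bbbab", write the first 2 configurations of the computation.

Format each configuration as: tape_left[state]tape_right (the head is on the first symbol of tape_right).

Transitions applied:
Step 1: δ(p0, b) = (pA, □, R)

The first 2 configurations are:
[p0]bbbab ⊢ □[pA]bbab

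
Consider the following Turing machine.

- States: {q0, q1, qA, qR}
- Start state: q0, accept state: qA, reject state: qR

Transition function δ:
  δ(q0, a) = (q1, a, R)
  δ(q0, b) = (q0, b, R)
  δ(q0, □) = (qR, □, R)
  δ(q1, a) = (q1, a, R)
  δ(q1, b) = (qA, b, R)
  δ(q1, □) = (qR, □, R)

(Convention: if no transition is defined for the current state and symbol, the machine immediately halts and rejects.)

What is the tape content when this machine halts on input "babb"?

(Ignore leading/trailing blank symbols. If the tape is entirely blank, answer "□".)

Execution trace:
Initial: [q0]babb
Step 1: δ(q0, b) = (q0, b, R) → b[q0]abb
Step 2: δ(q0, a) = (q1, a, R) → ba[q1]bb
Step 3: δ(q1, b) = (qA, b, R) → bab[qA]b

The machine reaches the accept state qA and halts.

Final tape (ignoring leading/trailing blanks): babb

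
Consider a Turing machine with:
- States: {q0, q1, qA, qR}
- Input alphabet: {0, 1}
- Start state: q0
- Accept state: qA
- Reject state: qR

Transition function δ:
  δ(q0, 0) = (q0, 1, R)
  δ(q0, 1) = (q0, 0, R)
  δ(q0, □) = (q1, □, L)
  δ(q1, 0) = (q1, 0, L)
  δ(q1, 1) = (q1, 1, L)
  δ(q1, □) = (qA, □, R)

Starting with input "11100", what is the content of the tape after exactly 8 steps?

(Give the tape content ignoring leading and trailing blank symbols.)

Execution trace:
Initial: [q0]11100
Step 1: δ(q0, 1) = (q0, 0, R) → 0[q0]1100
Step 2: δ(q0, 1) = (q0, 0, R) → 00[q0]100
Step 3: δ(q0, 1) = (q0, 0, R) → 000[q0]00
Step 4: δ(q0, 0) = (q0, 1, R) → 0001[q0]0
Step 5: δ(q0, 0) = (q0, 1, R) → 00011[q0]□
Step 6: δ(q0, □) = (q1, □, L) → 0001[q1]1□
Step 7: δ(q1, 1) = (q1, 1, L) → 000[q1]11□
Step 8: δ(q1, 1) = (q1, 1, L) → 00[q1]011□

After 8 steps, the tape (ignoring leading/trailing blanks) is: 00011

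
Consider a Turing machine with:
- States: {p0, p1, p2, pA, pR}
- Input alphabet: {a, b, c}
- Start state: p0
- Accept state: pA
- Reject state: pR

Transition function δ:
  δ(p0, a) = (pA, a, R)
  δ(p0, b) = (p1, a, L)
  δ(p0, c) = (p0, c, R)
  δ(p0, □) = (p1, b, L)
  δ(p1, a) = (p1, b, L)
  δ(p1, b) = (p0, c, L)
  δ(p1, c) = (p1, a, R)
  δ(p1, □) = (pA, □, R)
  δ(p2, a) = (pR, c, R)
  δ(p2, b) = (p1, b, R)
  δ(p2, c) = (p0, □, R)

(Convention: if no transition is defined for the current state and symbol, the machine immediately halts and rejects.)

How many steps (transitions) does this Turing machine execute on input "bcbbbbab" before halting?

Execution trace:
Initial: [p0]bcbbbbab
Step 1: δ(p0, b) = (p1, a, L) → [p1]□acbbbbab
Step 2: δ(p1, □) = (pA, □, R) → □[pA]acbbbbab

The machine reaches the accept state pA and halts.

The machine executed 2 steps before halting.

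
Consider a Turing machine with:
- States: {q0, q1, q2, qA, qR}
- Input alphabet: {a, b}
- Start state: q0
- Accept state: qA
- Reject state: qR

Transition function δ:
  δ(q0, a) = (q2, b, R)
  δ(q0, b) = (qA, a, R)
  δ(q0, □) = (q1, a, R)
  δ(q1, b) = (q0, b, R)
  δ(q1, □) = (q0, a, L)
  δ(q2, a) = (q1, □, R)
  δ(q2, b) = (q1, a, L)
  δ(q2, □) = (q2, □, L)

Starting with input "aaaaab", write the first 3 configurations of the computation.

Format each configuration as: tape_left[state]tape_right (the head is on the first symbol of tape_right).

Transitions applied:
Step 1: δ(q0, a) = (q2, b, R)
Step 2: δ(q2, a) = (q1, □, R)

The first 3 configurations are:
[q0]aaaaab ⊢ b[q2]aaaab ⊢ b□[q1]aaab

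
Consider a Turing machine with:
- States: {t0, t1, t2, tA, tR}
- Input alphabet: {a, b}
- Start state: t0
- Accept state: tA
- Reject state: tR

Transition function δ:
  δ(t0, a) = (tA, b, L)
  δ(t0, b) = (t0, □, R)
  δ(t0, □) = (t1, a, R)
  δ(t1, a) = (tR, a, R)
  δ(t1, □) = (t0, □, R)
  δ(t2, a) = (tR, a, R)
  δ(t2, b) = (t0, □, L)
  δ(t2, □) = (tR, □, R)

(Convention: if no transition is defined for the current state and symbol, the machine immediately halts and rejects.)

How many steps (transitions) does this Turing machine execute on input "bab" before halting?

Execution trace:
Initial: [t0]bab
Step 1: δ(t0, b) = (t0, □, R) → □[t0]ab
Step 2: δ(t0, a) = (tA, b, L) → [tA]□bb

The machine reaches the accept state tA and halts.

The machine executed 2 steps before halting.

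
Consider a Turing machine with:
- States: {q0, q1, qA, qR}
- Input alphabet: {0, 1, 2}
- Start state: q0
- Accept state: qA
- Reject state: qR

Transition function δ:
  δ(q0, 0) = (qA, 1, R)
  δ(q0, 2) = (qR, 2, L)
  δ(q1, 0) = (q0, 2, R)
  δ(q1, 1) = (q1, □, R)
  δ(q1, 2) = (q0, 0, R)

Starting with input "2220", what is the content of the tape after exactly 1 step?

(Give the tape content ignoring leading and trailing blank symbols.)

Execution trace:
Initial: [q0]2220
Step 1: δ(q0, 2) = (qR, 2, L) → [qR]□2220

The machine reaches the reject state qR and halts.

After 1 step, the tape (ignoring leading/trailing blanks) is: 2220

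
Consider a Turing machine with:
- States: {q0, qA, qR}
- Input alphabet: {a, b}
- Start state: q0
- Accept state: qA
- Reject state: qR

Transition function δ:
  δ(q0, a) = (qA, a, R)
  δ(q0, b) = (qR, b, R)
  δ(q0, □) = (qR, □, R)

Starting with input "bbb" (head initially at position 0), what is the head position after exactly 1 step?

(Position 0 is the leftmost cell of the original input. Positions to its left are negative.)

Execution trace (head position shown):
Step 0: [q0]bbb  (head at position 0)
Step 1: move right → b[qR]bb  (head at position 1)

After 1 step, the head is at position 1.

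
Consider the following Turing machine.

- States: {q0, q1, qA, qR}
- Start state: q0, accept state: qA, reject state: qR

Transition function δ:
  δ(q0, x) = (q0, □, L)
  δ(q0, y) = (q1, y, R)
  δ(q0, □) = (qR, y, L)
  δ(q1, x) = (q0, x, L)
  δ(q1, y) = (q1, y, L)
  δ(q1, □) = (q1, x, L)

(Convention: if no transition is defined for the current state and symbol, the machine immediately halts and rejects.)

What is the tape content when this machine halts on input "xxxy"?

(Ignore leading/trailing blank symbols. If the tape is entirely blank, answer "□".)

Execution trace:
Initial: [q0]xxxy
Step 1: δ(q0, x) = (q0, □, L) → [q0]□□xxy
Step 2: δ(q0, □) = (qR, y, L) → [qR]□y□xxy

The machine reaches the reject state qR and halts.

Final tape (ignoring leading/trailing blanks): y□xxy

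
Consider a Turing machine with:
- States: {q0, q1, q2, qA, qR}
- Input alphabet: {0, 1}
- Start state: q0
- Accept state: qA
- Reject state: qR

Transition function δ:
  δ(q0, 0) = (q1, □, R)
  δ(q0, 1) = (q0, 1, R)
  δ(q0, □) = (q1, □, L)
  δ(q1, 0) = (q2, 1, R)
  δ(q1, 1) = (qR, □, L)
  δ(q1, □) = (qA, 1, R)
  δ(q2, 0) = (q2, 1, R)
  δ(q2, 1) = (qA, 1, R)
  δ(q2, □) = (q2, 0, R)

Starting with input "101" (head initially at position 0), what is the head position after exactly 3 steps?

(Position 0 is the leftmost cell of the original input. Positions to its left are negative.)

Execution trace (head position shown):
Step 0: [q0]101  (head at position 0)
Step 1: move right → 1[q0]01  (head at position 1)
Step 2: move right → 1□[q1]1  (head at position 2)
Step 3: move left → 1[qR]□□  (head at position 1)

After 3 steps, the head is at position 1.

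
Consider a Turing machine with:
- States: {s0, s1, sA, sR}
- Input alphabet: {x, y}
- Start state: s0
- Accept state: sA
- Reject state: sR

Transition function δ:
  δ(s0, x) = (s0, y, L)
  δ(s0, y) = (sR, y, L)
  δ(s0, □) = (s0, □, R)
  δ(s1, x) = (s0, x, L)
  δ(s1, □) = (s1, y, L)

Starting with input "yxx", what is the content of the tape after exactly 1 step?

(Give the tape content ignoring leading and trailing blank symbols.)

Execution trace:
Initial: [s0]yxx
Step 1: δ(s0, y) = (sR, y, L) → [sR]□yxx

The machine reaches the reject state sR and halts.

After 1 step, the tape (ignoring leading/trailing blanks) is: yxx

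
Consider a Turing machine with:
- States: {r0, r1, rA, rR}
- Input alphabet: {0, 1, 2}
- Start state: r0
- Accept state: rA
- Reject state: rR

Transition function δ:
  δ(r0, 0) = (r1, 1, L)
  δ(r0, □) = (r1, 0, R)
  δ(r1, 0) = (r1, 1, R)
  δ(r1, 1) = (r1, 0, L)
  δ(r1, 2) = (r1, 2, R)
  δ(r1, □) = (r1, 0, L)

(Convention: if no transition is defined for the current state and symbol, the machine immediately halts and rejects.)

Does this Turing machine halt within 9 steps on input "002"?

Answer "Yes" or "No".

Execution trace:
Initial: [r0]002
Step 1: δ(r0, 0) = (r1, 1, L) → [r1]□102
Step 2: δ(r1, □) = (r1, 0, L) → [r1]□0102
Step 3: δ(r1, □) = (r1, 0, L) → [r1]□00102
Step 4: δ(r1, □) = (r1, 0, L) → [r1]□000102
Step 5: δ(r1, □) = (r1, 0, L) → [r1]□0000102
Step 6: δ(r1, □) = (r1, 0, L) → [r1]□00000102
Step 7: δ(r1, □) = (r1, 0, L) → [r1]□000000102
Step 8: δ(r1, □) = (r1, 0, L) → [r1]□0000000102
Step 9: δ(r1, □) = (r1, 0, L) → [r1]□00000000102

The machine has not reached a halting state after 9 steps.
The machine did not halt within the 9-step bound.

Answer: No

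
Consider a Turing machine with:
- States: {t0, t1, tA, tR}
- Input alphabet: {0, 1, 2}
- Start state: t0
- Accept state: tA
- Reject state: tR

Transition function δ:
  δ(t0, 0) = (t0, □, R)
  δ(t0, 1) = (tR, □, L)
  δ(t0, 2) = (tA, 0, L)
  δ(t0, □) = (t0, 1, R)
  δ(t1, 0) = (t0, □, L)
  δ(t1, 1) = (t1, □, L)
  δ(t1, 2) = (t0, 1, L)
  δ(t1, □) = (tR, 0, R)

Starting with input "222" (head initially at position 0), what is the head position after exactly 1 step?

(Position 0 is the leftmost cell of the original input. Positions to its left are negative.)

Execution trace (head position shown):
Step 0: [t0]222  (head at position 0)
Step 1: move left → [tA]□022  (head at position -1)

After 1 step, the head is at position -1.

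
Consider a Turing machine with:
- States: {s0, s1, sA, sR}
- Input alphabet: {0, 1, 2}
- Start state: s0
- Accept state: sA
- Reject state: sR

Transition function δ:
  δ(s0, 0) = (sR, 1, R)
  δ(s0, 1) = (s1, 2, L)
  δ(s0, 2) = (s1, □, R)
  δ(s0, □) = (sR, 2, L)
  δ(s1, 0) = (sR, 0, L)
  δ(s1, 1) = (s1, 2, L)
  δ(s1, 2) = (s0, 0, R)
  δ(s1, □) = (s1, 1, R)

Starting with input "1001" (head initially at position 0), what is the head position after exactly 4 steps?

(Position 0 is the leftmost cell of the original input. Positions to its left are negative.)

Execution trace (head position shown):
Step 0: [s0]1001  (head at position 0)
Step 1: move left → [s1]□2001  (head at position -1)
Step 2: move right → 1[s1]2001  (head at position 0)
Step 3: move right → 10[s0]001  (head at position 1)
Step 4: move right → 101[sR]01  (head at position 2)

After 4 steps, the head is at position 2.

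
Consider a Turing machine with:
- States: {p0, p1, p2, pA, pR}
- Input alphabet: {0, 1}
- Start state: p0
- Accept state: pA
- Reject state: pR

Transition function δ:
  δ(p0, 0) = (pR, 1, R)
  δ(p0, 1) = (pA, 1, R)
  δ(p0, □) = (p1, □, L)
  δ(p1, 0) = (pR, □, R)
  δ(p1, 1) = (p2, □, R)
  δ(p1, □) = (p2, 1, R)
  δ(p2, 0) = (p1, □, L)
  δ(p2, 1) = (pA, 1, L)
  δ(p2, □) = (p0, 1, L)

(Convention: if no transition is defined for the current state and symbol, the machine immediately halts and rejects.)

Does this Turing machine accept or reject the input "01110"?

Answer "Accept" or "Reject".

Execution trace:
Initial: [p0]01110
Step 1: δ(p0, 0) = (pR, 1, R) → 1[pR]1110

The machine reaches the reject state pR and halts.

Answer: Reject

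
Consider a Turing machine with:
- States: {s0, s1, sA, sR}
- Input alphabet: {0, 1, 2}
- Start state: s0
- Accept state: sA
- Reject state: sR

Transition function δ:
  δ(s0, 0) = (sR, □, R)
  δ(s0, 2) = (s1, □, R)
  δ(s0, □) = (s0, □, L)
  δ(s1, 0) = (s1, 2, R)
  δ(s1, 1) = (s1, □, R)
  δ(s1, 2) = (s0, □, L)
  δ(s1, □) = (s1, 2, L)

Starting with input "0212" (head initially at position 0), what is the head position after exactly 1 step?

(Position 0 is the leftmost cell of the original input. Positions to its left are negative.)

Execution trace (head position shown):
Step 0: [s0]0212  (head at position 0)
Step 1: move right → □[sR]212  (head at position 1)

After 1 step, the head is at position 1.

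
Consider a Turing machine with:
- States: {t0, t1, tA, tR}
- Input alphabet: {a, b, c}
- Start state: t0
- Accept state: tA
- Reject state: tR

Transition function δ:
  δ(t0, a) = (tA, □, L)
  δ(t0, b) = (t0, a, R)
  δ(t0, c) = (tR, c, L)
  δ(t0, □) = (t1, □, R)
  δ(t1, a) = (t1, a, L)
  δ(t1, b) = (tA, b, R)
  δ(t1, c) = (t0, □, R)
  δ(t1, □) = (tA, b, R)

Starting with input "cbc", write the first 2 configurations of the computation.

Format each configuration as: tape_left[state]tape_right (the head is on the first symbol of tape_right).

Transitions applied:
Step 1: δ(t0, c) = (tR, c, L)

The first 2 configurations are:
[t0]cbc ⊢ [tR]□cbc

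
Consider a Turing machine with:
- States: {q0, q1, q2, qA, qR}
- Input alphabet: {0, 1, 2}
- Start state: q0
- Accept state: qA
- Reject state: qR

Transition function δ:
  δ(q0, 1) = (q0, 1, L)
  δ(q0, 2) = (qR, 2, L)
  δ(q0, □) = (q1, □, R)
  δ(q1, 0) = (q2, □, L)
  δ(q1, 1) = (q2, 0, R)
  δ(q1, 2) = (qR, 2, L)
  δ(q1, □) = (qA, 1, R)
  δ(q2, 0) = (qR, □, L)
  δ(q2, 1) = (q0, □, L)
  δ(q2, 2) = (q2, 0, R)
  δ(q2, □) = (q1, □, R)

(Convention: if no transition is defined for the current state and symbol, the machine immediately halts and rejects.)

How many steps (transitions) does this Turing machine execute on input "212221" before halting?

Execution trace:
Initial: [q0]212221
Step 1: δ(q0, 2) = (qR, 2, L) → [qR]□212221

The machine reaches the reject state qR and halts.

The machine executed 1 step before halting.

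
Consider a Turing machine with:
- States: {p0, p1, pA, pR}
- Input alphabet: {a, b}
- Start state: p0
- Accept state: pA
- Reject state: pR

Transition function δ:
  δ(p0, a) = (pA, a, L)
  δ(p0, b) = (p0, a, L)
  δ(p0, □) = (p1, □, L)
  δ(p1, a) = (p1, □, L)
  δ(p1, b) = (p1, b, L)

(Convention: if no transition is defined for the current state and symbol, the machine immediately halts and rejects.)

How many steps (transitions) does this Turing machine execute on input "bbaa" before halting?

Execution trace:
Initial: [p0]bbaa
Step 1: δ(p0, b) = (p0, a, L) → [p0]□abaa
Step 2: δ(p0, □) = (p1, □, L) → [p1]□□abaa

No transition is defined for δ(p1, □). By convention the machine halts and rejects.

The machine executed 2 steps before halting.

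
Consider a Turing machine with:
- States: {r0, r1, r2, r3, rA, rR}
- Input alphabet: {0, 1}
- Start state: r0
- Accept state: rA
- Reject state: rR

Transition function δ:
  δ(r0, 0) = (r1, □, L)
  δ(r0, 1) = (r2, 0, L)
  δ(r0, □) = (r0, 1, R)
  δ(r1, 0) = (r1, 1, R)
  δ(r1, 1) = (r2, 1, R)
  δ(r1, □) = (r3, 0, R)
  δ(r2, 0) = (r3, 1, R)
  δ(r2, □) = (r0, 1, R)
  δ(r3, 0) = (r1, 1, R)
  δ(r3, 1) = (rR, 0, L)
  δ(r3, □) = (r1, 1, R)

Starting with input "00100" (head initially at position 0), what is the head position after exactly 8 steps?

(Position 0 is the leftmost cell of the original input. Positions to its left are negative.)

Execution trace (head position shown):
Step 0: [r0]00100  (head at position 0)
Step 1: move left → [r1]□□0100  (head at position -1)
Step 2: move right → 0[r3]□0100  (head at position 0)
Step 3: move right → 01[r1]0100  (head at position 1)
Step 4: move right → 011[r1]100  (head at position 2)
Step 5: move right → 0111[r2]00  (head at position 3)
Step 6: move right → 01111[r3]0  (head at position 4)
Step 7: move right → 011111[r1]□  (head at position 5)
Step 8: move right → 0111110[r3]□  (head at position 6)

After 8 steps, the head is at position 6.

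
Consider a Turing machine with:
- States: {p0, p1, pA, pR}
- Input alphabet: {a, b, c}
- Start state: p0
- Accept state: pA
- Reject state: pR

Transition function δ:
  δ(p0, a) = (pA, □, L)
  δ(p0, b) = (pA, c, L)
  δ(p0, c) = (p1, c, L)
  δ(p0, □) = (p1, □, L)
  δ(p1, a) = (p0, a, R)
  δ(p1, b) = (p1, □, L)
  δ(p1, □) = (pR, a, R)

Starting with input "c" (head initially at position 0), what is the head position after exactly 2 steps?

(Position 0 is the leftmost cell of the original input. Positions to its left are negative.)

Execution trace (head position shown):
Step 0: [p0]c  (head at position 0)
Step 1: move left → [p1]□c  (head at position -1)
Step 2: move right → a[pR]c  (head at position 0)

After 2 steps, the head is at position 0.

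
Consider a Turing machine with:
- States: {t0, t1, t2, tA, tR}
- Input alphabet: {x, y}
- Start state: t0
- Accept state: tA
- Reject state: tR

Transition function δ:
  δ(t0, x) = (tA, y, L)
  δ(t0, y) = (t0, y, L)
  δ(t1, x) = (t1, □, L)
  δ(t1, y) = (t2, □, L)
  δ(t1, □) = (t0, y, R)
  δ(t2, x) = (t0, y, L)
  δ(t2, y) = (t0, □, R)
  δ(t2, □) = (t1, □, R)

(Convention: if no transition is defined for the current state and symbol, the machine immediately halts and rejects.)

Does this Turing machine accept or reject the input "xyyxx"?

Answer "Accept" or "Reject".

Execution trace:
Initial: [t0]xyyxx
Step 1: δ(t0, x) = (tA, y, L) → [tA]□yyyxx

The machine reaches the accept state tA and halts.

Answer: Accept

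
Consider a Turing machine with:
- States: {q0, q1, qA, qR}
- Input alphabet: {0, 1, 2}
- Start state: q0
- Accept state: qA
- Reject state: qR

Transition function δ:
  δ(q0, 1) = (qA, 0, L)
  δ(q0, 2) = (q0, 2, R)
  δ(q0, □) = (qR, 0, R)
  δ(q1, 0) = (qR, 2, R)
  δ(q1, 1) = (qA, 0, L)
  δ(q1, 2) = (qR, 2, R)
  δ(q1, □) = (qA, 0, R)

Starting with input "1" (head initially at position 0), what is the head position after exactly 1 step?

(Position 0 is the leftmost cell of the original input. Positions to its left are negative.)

Execution trace (head position shown):
Step 0: [q0]1  (head at position 0)
Step 1: move left → [qA]□0  (head at position -1)

After 1 step, the head is at position -1.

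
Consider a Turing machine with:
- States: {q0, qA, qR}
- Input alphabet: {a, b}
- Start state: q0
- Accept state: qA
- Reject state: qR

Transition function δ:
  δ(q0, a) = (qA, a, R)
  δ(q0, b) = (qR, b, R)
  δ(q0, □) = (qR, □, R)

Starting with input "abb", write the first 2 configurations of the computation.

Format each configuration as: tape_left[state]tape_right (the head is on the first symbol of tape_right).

Transitions applied:
Step 1: δ(q0, a) = (qA, a, R)

The first 2 configurations are:
[q0]abb ⊢ a[qA]bb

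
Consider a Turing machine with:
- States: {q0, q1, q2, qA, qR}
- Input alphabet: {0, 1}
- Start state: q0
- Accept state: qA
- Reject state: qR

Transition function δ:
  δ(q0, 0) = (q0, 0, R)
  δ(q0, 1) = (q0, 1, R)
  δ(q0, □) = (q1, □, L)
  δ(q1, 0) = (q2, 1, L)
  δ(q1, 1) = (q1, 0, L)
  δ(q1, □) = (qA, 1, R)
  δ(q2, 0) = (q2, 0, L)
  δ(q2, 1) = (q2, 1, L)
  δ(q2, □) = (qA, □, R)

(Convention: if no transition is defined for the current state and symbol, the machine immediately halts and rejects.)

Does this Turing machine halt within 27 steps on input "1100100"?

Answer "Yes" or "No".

Execution trace:
Initial: [q0]1100100
Step 1: δ(q0, 1) = (q0, 1, R) → 1[q0]100100
Step 2: δ(q0, 1) = (q0, 1, R) → 11[q0]00100
Step 3: δ(q0, 0) = (q0, 0, R) → 110[q0]0100
Step 4: δ(q0, 0) = (q0, 0, R) → 1100[q0]100
Step 5: δ(q0, 1) = (q0, 1, R) → 11001[q0]00
Step 6: δ(q0, 0) = (q0, 0, R) → 110010[q0]0
Step 7: δ(q0, 0) = (q0, 0, R) → 1100100[q0]□
Step 8: δ(q0, □) = (q1, □, L) → 110010[q1]0□
Step 9: δ(q1, 0) = (q2, 1, L) → 11001[q2]01□
Step 10: δ(q2, 0) = (q2, 0, L) → 1100[q2]101□
Step 11: δ(q2, 1) = (q2, 1, L) → 110[q2]0101□
Step 12: δ(q2, 0) = (q2, 0, L) → 11[q2]00101□
Step 13: δ(q2, 0) = (q2, 0, L) → 1[q2]100101□
Step 14: δ(q2, 1) = (q2, 1, L) → [q2]1100101□
Step 15: δ(q2, 1) = (q2, 1, L) → [q2]□1100101□
Step 16: δ(q2, □) = (qA, □, R) → □[qA]1100101□

The machine reaches the accept state qA and halts.
The machine halted after 16 steps (within the 27-step bound).

Answer: Yes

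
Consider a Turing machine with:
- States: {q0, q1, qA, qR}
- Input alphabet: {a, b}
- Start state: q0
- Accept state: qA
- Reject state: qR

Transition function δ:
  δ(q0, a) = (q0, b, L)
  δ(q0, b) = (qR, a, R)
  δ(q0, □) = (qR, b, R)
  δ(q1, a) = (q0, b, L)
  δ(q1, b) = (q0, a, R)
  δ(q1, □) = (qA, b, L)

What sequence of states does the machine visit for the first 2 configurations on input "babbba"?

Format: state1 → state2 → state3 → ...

Execution trace:
Initial: [q0]babbba
Step 1: δ(q0, b) = (qR, a, R) → a[qR]abbba

The machine reaches the reject state qR and halts.

State sequence: q0 → qR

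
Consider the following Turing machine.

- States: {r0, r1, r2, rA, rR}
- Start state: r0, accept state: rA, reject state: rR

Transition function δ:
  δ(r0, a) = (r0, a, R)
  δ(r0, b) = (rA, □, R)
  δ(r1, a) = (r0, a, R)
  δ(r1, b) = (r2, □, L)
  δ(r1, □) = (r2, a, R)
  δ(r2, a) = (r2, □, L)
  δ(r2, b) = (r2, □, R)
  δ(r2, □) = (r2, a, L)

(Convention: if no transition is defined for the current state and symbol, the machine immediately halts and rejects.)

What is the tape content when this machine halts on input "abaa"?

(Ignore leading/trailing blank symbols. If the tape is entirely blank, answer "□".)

Execution trace:
Initial: [r0]abaa
Step 1: δ(r0, a) = (r0, a, R) → a[r0]baa
Step 2: δ(r0, b) = (rA, □, R) → a□[rA]aa

The machine reaches the accept state rA and halts.

Final tape (ignoring leading/trailing blanks): a□aa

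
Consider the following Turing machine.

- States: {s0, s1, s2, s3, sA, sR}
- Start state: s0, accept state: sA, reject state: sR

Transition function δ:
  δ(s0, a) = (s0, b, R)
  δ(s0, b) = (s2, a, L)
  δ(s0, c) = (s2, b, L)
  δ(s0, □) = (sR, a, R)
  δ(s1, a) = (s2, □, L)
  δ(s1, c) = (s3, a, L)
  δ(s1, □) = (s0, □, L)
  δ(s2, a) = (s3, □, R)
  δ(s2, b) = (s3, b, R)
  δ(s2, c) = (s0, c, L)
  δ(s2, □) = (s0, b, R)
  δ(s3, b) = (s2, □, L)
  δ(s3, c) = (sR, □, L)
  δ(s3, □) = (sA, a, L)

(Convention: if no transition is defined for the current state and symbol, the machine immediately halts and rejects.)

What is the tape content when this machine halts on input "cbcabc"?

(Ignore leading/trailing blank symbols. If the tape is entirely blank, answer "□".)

Execution trace:
Initial: [s0]cbcabc
Step 1: δ(s0, c) = (s2, b, L) → [s2]□bbcabc
Step 2: δ(s2, □) = (s0, b, R) → b[s0]bbcabc
Step 3: δ(s0, b) = (s2, a, L) → [s2]babcabc
Step 4: δ(s2, b) = (s3, b, R) → b[s3]abcabc

No transition is defined for δ(s3, a). By convention the machine halts and rejects.

Final tape (ignoring leading/trailing blanks): babcabc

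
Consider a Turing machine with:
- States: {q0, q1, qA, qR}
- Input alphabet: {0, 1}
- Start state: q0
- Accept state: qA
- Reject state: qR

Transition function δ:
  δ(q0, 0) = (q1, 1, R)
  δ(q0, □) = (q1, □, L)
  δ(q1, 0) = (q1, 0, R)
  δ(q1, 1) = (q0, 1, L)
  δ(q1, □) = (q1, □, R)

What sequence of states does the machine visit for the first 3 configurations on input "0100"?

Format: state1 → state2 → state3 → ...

Execution trace:
Initial: [q0]0100
Step 1: δ(q0, 0) = (q1, 1, R) → 1[q1]100
Step 2: δ(q1, 1) = (q0, 1, L) → [q0]1100

No transition is defined for δ(q0, 1). By convention the machine halts and rejects.

State sequence: q0 → q1 → q0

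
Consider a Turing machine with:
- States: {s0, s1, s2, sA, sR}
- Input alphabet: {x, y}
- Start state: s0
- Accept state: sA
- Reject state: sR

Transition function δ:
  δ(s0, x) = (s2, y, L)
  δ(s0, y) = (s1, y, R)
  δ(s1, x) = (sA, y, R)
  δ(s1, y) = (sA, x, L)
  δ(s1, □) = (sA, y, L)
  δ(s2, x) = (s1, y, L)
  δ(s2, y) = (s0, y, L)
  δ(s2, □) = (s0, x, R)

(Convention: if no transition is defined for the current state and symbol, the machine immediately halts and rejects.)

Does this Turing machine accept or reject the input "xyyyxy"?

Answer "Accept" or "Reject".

Execution trace:
Initial: [s0]xyyyxy
Step 1: δ(s0, x) = (s2, y, L) → [s2]□yyyyxy
Step 2: δ(s2, □) = (s0, x, R) → x[s0]yyyyxy
Step 3: δ(s0, y) = (s1, y, R) → xy[s1]yyyxy
Step 4: δ(s1, y) = (sA, x, L) → x[sA]yxyyxy

The machine reaches the accept state sA and halts.

Answer: Accept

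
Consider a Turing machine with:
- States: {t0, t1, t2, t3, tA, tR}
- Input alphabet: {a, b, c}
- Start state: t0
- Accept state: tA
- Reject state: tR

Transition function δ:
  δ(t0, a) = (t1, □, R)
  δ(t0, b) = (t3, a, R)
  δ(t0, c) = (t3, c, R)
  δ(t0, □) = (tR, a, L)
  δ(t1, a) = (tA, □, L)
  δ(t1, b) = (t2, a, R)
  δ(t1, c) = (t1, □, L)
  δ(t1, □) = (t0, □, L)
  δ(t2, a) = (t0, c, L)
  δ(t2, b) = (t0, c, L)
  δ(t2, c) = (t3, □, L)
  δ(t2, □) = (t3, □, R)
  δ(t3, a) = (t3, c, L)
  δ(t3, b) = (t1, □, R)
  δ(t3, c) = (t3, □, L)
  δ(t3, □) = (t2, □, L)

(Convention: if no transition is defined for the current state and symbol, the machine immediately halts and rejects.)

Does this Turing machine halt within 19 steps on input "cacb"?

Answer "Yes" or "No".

Execution trace:
Initial: [t0]cacb
Step 1: δ(t0, c) = (t3, c, R) → c[t3]acb
Step 2: δ(t3, a) = (t3, c, L) → [t3]cccb
Step 3: δ(t3, c) = (t3, □, L) → [t3]□□ccb
Step 4: δ(t3, □) = (t2, □, L) → [t2]□□□ccb
Step 5: δ(t2, □) = (t3, □, R) → □[t3]□□ccb
Step 6: δ(t3, □) = (t2, □, L) → [t2]□□□ccb
Step 7: δ(t2, □) = (t3, □, R) → □[t3]□□ccb
Step 8: δ(t3, □) = (t2, □, L) → [t2]□□□ccb
Step 9: δ(t2, □) = (t3, □, R) → □[t3]□□ccb
Step 10: δ(t3, □) = (t2, □, L) → [t2]□□□ccb
Step 11: δ(t2, □) = (t3, □, R) → □[t3]□□ccb
Step 12: δ(t3, □) = (t2, □, L) → [t2]□□□ccb
Step 13: δ(t2, □) = (t3, □, R) → □[t3]□□ccb
Step 14: δ(t3, □) = (t2, □, L) → [t2]□□□ccb
Step 15: δ(t2, □) = (t3, □, R) → □[t3]□□ccb
Step 16: δ(t3, □) = (t2, □, L) → [t2]□□□ccb
Step 17: δ(t2, □) = (t3, □, R) → □[t3]□□ccb
Step 18: δ(t3, □) = (t2, □, L) → [t2]□□□ccb
Step 19: δ(t2, □) = (t3, □, R) → □[t3]□□ccb

The machine has not reached a halting state after 19 steps.
The machine did not halt within the 19-step bound.

Answer: No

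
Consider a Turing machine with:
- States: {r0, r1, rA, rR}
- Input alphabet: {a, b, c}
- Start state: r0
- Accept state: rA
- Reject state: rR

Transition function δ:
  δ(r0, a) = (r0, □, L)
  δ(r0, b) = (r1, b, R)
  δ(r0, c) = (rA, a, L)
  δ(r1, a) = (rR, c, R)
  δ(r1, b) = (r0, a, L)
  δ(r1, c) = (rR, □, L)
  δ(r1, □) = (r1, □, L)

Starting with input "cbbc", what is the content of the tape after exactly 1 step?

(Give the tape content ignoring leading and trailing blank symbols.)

Execution trace:
Initial: [r0]cbbc
Step 1: δ(r0, c) = (rA, a, L) → [rA]□abbc

The machine reaches the accept state rA and halts.

After 1 step, the tape (ignoring leading/trailing blanks) is: abbc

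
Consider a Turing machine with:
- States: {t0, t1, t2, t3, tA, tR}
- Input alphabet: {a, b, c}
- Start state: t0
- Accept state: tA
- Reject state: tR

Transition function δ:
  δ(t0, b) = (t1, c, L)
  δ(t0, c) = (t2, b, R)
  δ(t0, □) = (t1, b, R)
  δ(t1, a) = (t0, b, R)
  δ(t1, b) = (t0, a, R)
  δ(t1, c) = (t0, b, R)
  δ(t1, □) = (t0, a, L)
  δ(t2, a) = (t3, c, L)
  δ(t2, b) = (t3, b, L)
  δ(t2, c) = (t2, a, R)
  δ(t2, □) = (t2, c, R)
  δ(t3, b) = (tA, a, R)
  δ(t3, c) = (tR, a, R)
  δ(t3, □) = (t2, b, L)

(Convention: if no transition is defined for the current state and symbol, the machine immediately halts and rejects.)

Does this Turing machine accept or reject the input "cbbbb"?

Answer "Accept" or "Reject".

Execution trace:
Initial: [t0]cbbbb
Step 1: δ(t0, c) = (t2, b, R) → b[t2]bbbb
Step 2: δ(t2, b) = (t3, b, L) → [t3]bbbbb
Step 3: δ(t3, b) = (tA, a, R) → a[tA]bbbb

The machine reaches the accept state tA and halts.

Answer: Accept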